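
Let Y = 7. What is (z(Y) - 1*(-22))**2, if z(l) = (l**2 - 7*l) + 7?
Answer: 841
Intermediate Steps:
z(l) = 7 + l**2 - 7*l
(z(Y) - 1*(-22))**2 = ((7 + 7**2 - 7*7) - 1*(-22))**2 = ((7 + 49 - 49) + 22)**2 = (7 + 22)**2 = 29**2 = 841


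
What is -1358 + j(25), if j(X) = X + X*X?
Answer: -708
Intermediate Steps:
j(X) = X + X²
-1358 + j(25) = -1358 + 25*(1 + 25) = -1358 + 25*26 = -1358 + 650 = -708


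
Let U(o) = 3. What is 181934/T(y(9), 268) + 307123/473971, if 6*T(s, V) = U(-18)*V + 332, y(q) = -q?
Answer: 129434382803/134607764 ≈ 961.57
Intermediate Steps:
T(s, V) = 166/3 + V/2 (T(s, V) = (3*V + 332)/6 = (332 + 3*V)/6 = 166/3 + V/2)
181934/T(y(9), 268) + 307123/473971 = 181934/(166/3 + (1/2)*268) + 307123/473971 = 181934/(166/3 + 134) + 307123*(1/473971) = 181934/(568/3) + 307123/473971 = 181934*(3/568) + 307123/473971 = 272901/284 + 307123/473971 = 129434382803/134607764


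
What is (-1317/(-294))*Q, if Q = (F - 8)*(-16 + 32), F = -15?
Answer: -80776/49 ≈ -1648.5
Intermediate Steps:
Q = -368 (Q = (-15 - 8)*(-16 + 32) = -23*16 = -368)
(-1317/(-294))*Q = -1317/(-294)*(-368) = -1317*(-1/294)*(-368) = (439/98)*(-368) = -80776/49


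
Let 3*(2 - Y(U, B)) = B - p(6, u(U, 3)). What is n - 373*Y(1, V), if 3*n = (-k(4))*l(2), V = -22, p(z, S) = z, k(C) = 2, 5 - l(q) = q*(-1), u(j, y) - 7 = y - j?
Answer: -4232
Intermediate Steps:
u(j, y) = 7 + y - j (u(j, y) = 7 + (y - j) = 7 + y - j)
l(q) = 5 + q (l(q) = 5 - q*(-1) = 5 - (-1)*q = 5 + q)
Y(U, B) = 4 - B/3 (Y(U, B) = 2 - (B - 1*6)/3 = 2 - (B - 6)/3 = 2 - (-6 + B)/3 = 2 + (2 - B/3) = 4 - B/3)
n = -14/3 (n = ((-1*2)*(5 + 2))/3 = (-2*7)/3 = (⅓)*(-14) = -14/3 ≈ -4.6667)
n - 373*Y(1, V) = -14/3 - 373*(4 - ⅓*(-22)) = -14/3 - 373*(4 + 22/3) = -14/3 - 373*34/3 = -14/3 - 12682/3 = -4232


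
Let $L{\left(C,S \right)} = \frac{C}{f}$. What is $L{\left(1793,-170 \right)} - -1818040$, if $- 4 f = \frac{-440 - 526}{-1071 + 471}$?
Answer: $\frac{291987240}{161} \approx 1.8136 \cdot 10^{6}$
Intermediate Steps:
$f = - \frac{161}{400}$ ($f = - \frac{\left(-440 - 526\right) \frac{1}{-1071 + 471}}{4} = - \frac{\left(-966\right) \frac{1}{-600}}{4} = - \frac{\left(-966\right) \left(- \frac{1}{600}\right)}{4} = \left(- \frac{1}{4}\right) \frac{161}{100} = - \frac{161}{400} \approx -0.4025$)
$L{\left(C,S \right)} = - \frac{400 C}{161}$ ($L{\left(C,S \right)} = \frac{C}{- \frac{161}{400}} = C \left(- \frac{400}{161}\right) = - \frac{400 C}{161}$)
$L{\left(1793,-170 \right)} - -1818040 = \left(- \frac{400}{161}\right) 1793 - -1818040 = - \frac{717200}{161} + 1818040 = \frac{291987240}{161}$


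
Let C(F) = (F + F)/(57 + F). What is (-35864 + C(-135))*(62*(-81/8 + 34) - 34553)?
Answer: 61672344417/52 ≈ 1.1860e+9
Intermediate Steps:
C(F) = 2*F/(57 + F) (C(F) = (2*F)/(57 + F) = 2*F/(57 + F))
(-35864 + C(-135))*(62*(-81/8 + 34) - 34553) = (-35864 + 2*(-135)/(57 - 135))*(62*(-81/8 + 34) - 34553) = (-35864 + 2*(-135)/(-78))*(62*(-81*1/8 + 34) - 34553) = (-35864 + 2*(-135)*(-1/78))*(62*(-81/8 + 34) - 34553) = (-35864 + 45/13)*(62*(191/8) - 34553) = -466187*(5921/4 - 34553)/13 = -466187/13*(-132291/4) = 61672344417/52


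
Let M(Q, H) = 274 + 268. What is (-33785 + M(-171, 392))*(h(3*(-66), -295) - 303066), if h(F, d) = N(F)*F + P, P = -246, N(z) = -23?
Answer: 9931612194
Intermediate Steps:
M(Q, H) = 542
h(F, d) = -246 - 23*F (h(F, d) = -23*F - 246 = -246 - 23*F)
(-33785 + M(-171, 392))*(h(3*(-66), -295) - 303066) = (-33785 + 542)*((-246 - 69*(-66)) - 303066) = -33243*((-246 - 23*(-198)) - 303066) = -33243*((-246 + 4554) - 303066) = -33243*(4308 - 303066) = -33243*(-298758) = 9931612194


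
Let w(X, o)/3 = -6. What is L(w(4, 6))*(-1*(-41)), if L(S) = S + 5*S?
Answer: -4428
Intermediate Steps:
w(X, o) = -18 (w(X, o) = 3*(-6) = -18)
L(S) = 6*S
L(w(4, 6))*(-1*(-41)) = (6*(-18))*(-1*(-41)) = -108*41 = -4428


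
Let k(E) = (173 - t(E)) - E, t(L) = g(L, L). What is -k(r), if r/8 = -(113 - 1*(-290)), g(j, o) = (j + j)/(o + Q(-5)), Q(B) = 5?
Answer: -10928495/3219 ≈ -3395.0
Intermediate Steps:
g(j, o) = 2*j/(5 + o) (g(j, o) = (j + j)/(o + 5) = (2*j)/(5 + o) = 2*j/(5 + o))
t(L) = 2*L/(5 + L)
r = -3224 (r = 8*(-(113 - 1*(-290))) = 8*(-(113 + 290)) = 8*(-1*403) = 8*(-403) = -3224)
k(E) = 173 - E - 2*E/(5 + E) (k(E) = (173 - 2*E/(5 + E)) - E = 173 - E - 2*E/(5 + E))
-k(r) = -(865 - 1*(-3224)² + 166*(-3224))/(5 - 3224) = -(865 - 1*10394176 - 535184)/(-3219) = -(-1)*(865 - 10394176 - 535184)/3219 = -(-1)*(-10928495)/3219 = -1*10928495/3219 = -10928495/3219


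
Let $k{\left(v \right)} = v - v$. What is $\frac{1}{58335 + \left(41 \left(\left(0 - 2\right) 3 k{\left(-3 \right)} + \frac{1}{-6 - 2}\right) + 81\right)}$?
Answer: $\frac{8}{467287} \approx 1.712 \cdot 10^{-5}$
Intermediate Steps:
$k{\left(v \right)} = 0$
$\frac{1}{58335 + \left(41 \left(\left(0 - 2\right) 3 k{\left(-3 \right)} + \frac{1}{-6 - 2}\right) + 81\right)} = \frac{1}{58335 + \left(41 \left(\left(0 - 2\right) 3 \cdot 0 + \frac{1}{-6 - 2}\right) + 81\right)} = \frac{1}{58335 + \left(41 \left(\left(-2\right) 3 \cdot 0 + \frac{1}{-8}\right) + 81\right)} = \frac{1}{58335 + \left(41 \left(\left(-6\right) 0 - \frac{1}{8}\right) + 81\right)} = \frac{1}{58335 + \left(41 \left(0 - \frac{1}{8}\right) + 81\right)} = \frac{1}{58335 + \left(41 \left(- \frac{1}{8}\right) + 81\right)} = \frac{1}{58335 + \left(- \frac{41}{8} + 81\right)} = \frac{1}{58335 + \frac{607}{8}} = \frac{1}{\frac{467287}{8}} = \frac{8}{467287}$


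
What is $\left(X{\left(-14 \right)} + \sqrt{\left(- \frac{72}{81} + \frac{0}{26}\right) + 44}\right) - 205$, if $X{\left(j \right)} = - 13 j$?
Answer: $-23 + \frac{2 \sqrt{97}}{3} \approx -16.434$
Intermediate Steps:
$\left(X{\left(-14 \right)} + \sqrt{\left(- \frac{72}{81} + \frac{0}{26}\right) + 44}\right) - 205 = \left(\left(-13\right) \left(-14\right) + \sqrt{\left(- \frac{72}{81} + \frac{0}{26}\right) + 44}\right) - 205 = \left(182 + \sqrt{\left(\left(-72\right) \frac{1}{81} + 0 \cdot \frac{1}{26}\right) + 44}\right) - 205 = \left(182 + \sqrt{\left(- \frac{8}{9} + 0\right) + 44}\right) - 205 = \left(182 + \sqrt{- \frac{8}{9} + 44}\right) - 205 = \left(182 + \sqrt{\frac{388}{9}}\right) - 205 = \left(182 + \frac{2 \sqrt{97}}{3}\right) - 205 = -23 + \frac{2 \sqrt{97}}{3}$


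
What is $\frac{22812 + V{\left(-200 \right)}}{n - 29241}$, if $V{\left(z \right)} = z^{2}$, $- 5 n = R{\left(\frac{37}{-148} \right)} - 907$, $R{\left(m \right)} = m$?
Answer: $- \frac{1256240}{581191} \approx -2.1615$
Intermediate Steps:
$n = \frac{3629}{20}$ ($n = - \frac{\frac{37}{-148} - 907}{5} = - \frac{37 \left(- \frac{1}{148}\right) - 907}{5} = - \frac{- \frac{1}{4} - 907}{5} = \left(- \frac{1}{5}\right) \left(- \frac{3629}{4}\right) = \frac{3629}{20} \approx 181.45$)
$\frac{22812 + V{\left(-200 \right)}}{n - 29241} = \frac{22812 + \left(-200\right)^{2}}{\frac{3629}{20} - 29241} = \frac{22812 + 40000}{- \frac{581191}{20}} = 62812 \left(- \frac{20}{581191}\right) = - \frac{1256240}{581191}$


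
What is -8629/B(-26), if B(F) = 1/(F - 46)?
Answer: 621288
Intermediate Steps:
B(F) = 1/(-46 + F)
-8629/B(-26) = -8629/(1/(-46 - 26)) = -8629/(1/(-72)) = -8629/(-1/72) = -8629*(-72) = 621288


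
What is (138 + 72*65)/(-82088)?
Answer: -2409/41044 ≈ -0.058693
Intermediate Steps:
(138 + 72*65)/(-82088) = (138 + 4680)*(-1/82088) = 4818*(-1/82088) = -2409/41044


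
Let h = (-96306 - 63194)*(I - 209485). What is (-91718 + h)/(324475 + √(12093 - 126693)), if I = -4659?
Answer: 40300828933098/382851419 - 6210159324*I*√1146/1914257095 ≈ 1.0526e+5 - 109.82*I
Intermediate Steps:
h = 34155968000 (h = (-96306 - 63194)*(-4659 - 209485) = -159500*(-214144) = 34155968000)
(-91718 + h)/(324475 + √(12093 - 126693)) = (-91718 + 34155968000)/(324475 + √(12093 - 126693)) = 34155876282/(324475 + √(-114600)) = 34155876282/(324475 + 10*I*√1146)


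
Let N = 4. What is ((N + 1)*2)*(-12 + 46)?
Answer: 340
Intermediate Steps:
((N + 1)*2)*(-12 + 46) = ((4 + 1)*2)*(-12 + 46) = (5*2)*34 = 10*34 = 340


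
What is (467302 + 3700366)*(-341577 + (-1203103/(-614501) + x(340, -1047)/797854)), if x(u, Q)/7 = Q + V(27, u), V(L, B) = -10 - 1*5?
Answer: -348975776957930741965820/245141040427 ≈ -1.4236e+12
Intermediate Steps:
V(L, B) = -15 (V(L, B) = -10 - 5 = -15)
x(u, Q) = -105 + 7*Q (x(u, Q) = 7*(Q - 15) = 7*(-15 + Q) = -105 + 7*Q)
(467302 + 3700366)*(-341577 + (-1203103/(-614501) + x(340, -1047)/797854)) = (467302 + 3700366)*(-341577 + (-1203103/(-614501) + (-105 + 7*(-1047))/797854)) = 4167668*(-341577 + (-1203103*(-1/614501) + (-105 - 7329)*(1/797854))) = 4167668*(-341577 + (1203103/614501 - 7434*1/797854)) = 4167668*(-341577 + (1203103/614501 - 3717/398927)) = 4167668*(-341577 + 477666170264/245141040427) = 4167668*(-83734063499763115/245141040427) = -348975776957930741965820/245141040427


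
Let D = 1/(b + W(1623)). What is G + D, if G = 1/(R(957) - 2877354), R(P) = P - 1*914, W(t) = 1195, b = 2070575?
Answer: 805541/5961126610470 ≈ 1.3513e-7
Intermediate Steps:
R(P) = -914 + P (R(P) = P - 914 = -914 + P)
G = -1/2877311 (G = 1/((-914 + 957) - 2877354) = 1/(43 - 2877354) = 1/(-2877311) = -1/2877311 ≈ -3.4755e-7)
D = 1/2071770 (D = 1/(2070575 + 1195) = 1/2071770 ≈ 4.8268e-7)
G + D = -1/2877311 + 1/2071770 = 805541/5961126610470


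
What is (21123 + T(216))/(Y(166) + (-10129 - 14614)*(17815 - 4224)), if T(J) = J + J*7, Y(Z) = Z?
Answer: -22851/336281947 ≈ -6.7952e-5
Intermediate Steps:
T(J) = 8*J (T(J) = J + 7*J = 8*J)
(21123 + T(216))/(Y(166) + (-10129 - 14614)*(17815 - 4224)) = (21123 + 8*216)/(166 + (-10129 - 14614)*(17815 - 4224)) = (21123 + 1728)/(166 - 24743*13591) = 22851/(166 - 336282113) = 22851/(-336281947) = 22851*(-1/336281947) = -22851/336281947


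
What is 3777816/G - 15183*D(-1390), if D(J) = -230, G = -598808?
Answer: 37340850909/10693 ≈ 3.4921e+6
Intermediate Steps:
3777816/G - 15183*D(-1390) = 3777816/(-598808) - 15183/(1/(-230)) = 3777816*(-1/598808) - 15183/(-1/230) = -67461/10693 - 15183*(-230) = -67461/10693 + 3492090 = 37340850909/10693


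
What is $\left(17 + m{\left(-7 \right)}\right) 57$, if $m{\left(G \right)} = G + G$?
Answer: $171$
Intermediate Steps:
$m{\left(G \right)} = 2 G$
$\left(17 + m{\left(-7 \right)}\right) 57 = \left(17 + 2 \left(-7\right)\right) 57 = \left(17 - 14\right) 57 = 3 \cdot 57 = 171$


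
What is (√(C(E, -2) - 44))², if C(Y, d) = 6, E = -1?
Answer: -38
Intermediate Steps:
(√(C(E, -2) - 44))² = (√(6 - 44))² = (√(-38))² = (I*√38)² = -38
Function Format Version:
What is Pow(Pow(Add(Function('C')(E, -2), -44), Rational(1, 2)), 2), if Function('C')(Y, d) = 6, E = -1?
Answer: -38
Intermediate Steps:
Pow(Pow(Add(Function('C')(E, -2), -44), Rational(1, 2)), 2) = Pow(Pow(Add(6, -44), Rational(1, 2)), 2) = Pow(Pow(-38, Rational(1, 2)), 2) = Pow(Mul(I, Pow(38, Rational(1, 2))), 2) = -38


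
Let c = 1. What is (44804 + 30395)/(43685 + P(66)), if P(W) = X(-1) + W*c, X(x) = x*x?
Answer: 75199/43752 ≈ 1.7188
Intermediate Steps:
X(x) = x²
P(W) = 1 + W (P(W) = (-1)² + W*1 = 1 + W)
(44804 + 30395)/(43685 + P(66)) = (44804 + 30395)/(43685 + (1 + 66)) = 75199/(43685 + 67) = 75199/43752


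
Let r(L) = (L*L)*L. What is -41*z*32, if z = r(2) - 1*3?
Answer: -6560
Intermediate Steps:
r(L) = L³ (r(L) = L²*L = L³)
z = 5 (z = 2³ - 1*3 = 8 - 3 = 5)
-41*z*32 = -41*5*32 = -205*32 = -6560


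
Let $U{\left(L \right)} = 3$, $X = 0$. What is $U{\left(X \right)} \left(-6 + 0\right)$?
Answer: $-18$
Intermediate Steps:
$U{\left(X \right)} \left(-6 + 0\right) = 3 \left(-6 + 0\right) = 3 \left(-6\right) = -18$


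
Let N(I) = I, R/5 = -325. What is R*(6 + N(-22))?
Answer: 26000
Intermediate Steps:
R = -1625 (R = 5*(-325) = -1625)
R*(6 + N(-22)) = -1625*(6 - 22) = -1625*(-16) = 26000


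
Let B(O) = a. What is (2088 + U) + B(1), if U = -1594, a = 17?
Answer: 511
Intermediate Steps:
B(O) = 17
(2088 + U) + B(1) = (2088 - 1594) + 17 = 494 + 17 = 511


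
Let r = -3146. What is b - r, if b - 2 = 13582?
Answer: 16730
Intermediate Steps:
b = 13584 (b = 2 + 13582 = 13584)
b - r = 13584 - 1*(-3146) = 13584 + 3146 = 16730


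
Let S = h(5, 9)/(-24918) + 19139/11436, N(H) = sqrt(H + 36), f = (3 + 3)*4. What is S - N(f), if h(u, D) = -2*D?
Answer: 79518575/47493708 - 2*sqrt(15) ≈ -6.0717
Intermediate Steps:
f = 24 (f = 6*4 = 24)
N(H) = sqrt(36 + H)
S = 79518575/47493708 (S = -2*9/(-24918) + 19139/11436 = -18*(-1/24918) + 19139*(1/11436) = 3/4153 + 19139/11436 = 79518575/47493708 ≈ 1.6743)
S - N(f) = 79518575/47493708 - sqrt(36 + 24) = 79518575/47493708 - sqrt(60) = 79518575/47493708 - 2*sqrt(15)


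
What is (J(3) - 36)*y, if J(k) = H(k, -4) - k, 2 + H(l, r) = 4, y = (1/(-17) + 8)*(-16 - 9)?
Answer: 124875/17 ≈ 7345.6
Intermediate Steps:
y = -3375/17 (y = (-1/17 + 8)*(-25) = (135/17)*(-25) = -3375/17 ≈ -198.53)
H(l, r) = 2 (H(l, r) = -2 + 4 = 2)
J(k) = 2 - k
(J(3) - 36)*y = ((2 - 1*3) - 36)*(-3375/17) = ((2 - 3) - 36)*(-3375/17) = (-1 - 36)*(-3375/17) = -37*(-3375/17) = 124875/17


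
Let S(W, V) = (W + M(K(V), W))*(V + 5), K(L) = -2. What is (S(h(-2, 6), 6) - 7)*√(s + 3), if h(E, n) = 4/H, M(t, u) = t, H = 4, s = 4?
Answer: -18*√7 ≈ -47.624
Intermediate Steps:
h(E, n) = 1 (h(E, n) = 4/4 = 4*(¼) = 1)
S(W, V) = (-2 + W)*(5 + V) (S(W, V) = (W - 2)*(V + 5) = (-2 + W)*(5 + V))
(S(h(-2, 6), 6) - 7)*√(s + 3) = ((-10 - 2*6 + 5*1 + 6*1) - 7)*√(4 + 3) = ((-10 - 12 + 5 + 6) - 7)*√7 = (-11 - 7)*√7 = -18*√7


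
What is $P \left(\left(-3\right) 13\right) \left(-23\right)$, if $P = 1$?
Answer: $897$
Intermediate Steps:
$P \left(\left(-3\right) 13\right) \left(-23\right) = 1 \left(\left(-3\right) 13\right) \left(-23\right) = 1 \left(-39\right) \left(-23\right) = \left(-39\right) \left(-23\right) = 897$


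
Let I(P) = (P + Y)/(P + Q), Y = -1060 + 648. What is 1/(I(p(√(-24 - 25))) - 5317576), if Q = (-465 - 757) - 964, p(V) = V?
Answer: -25410807063839/135123892993861234801 + 12418*I/135123892993861234801 ≈ -1.8806e-7 + 9.1901e-17*I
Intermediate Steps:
Y = -412
Q = -2186 (Q = -1222 - 964 = -2186)
I(P) = (-412 + P)/(-2186 + P) (I(P) = (P - 412)/(P - 2186) = (-412 + P)/(-2186 + P))
1/(I(p(√(-24 - 25))) - 5317576) = 1/((-412 + √(-24 - 25))/(-2186 + √(-24 - 25)) - 5317576) = 1/((-412 + √(-49))/(-2186 + √(-49)) - 5317576) = 1/((-412 + 7*I)/(-2186 + 7*I) - 5317576) = 1/(((-2186 - 7*I)/4778645)*(-412 + 7*I) - 5317576) = 1/((-2186 - 7*I)*(-412 + 7*I)/4778645 - 5317576) = 1/(-5317576 + (-2186 - 7*I)*(-412 + 7*I)/4778645)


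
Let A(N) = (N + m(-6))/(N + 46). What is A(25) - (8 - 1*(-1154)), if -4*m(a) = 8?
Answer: -82479/71 ≈ -1161.7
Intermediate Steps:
m(a) = -2 (m(a) = -1/4*8 = -2)
A(N) = (-2 + N)/(46 + N) (A(N) = (N - 2)/(N + 46) = (-2 + N)/(46 + N))
A(25) - (8 - 1*(-1154)) = (-2 + 25)/(46 + 25) - (8 - 1*(-1154)) = 23/71 - (8 + 1154) = (1/71)*23 - 1*1162 = 23/71 - 1162 = -82479/71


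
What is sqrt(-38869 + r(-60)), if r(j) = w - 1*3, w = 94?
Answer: I*sqrt(38778) ≈ 196.92*I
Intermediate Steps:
r(j) = 91 (r(j) = 94 - 1*3 = 94 - 3 = 91)
sqrt(-38869 + r(-60)) = sqrt(-38869 + 91) = sqrt(-38778) = I*sqrt(38778)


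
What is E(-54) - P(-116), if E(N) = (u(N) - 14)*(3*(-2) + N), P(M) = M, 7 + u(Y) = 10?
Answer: 776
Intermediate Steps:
u(Y) = 3 (u(Y) = -7 + 10 = 3)
E(N) = 66 - 11*N (E(N) = (3 - 14)*(3*(-2) + N) = -11*(-6 + N) = 66 - 11*N)
E(-54) - P(-116) = (66 - 11*(-54)) - 1*(-116) = (66 + 594) + 116 = 660 + 116 = 776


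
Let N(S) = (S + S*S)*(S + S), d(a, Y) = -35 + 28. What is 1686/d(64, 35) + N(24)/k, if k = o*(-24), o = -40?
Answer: -1476/7 ≈ -210.86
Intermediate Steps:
d(a, Y) = -7
N(S) = 2*S*(S + S**2) (N(S) = (S + S**2)*(2*S) = 2*S*(S + S**2))
k = 960 (k = -40*(-24) = 960)
1686/d(64, 35) + N(24)/k = 1686/(-7) + (2*24**2*(1 + 24))/960 = 1686*(-1/7) + (2*576*25)*(1/960) = -1686/7 + 28800*(1/960) = -1686/7 + 30 = -1476/7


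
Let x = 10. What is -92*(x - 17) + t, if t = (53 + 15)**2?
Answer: 5268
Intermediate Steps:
t = 4624 (t = 68**2 = 4624)
-92*(x - 17) + t = -92*(10 - 17) + 4624 = -92*(-7) + 4624 = 644 + 4624 = 5268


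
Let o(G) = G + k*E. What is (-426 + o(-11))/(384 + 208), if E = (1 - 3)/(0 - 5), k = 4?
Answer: -2177/2960 ≈ -0.73547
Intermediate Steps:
E = 2/5 (E = -2/(-5) = -2*(-1/5) = 2/5 ≈ 0.40000)
o(G) = 8/5 + G (o(G) = G + 4*(2/5) = G + 8/5 = 8/5 + G)
(-426 + o(-11))/(384 + 208) = (-426 + (8/5 - 11))/(384 + 208) = (-426 - 47/5)/592 = -2177/5*1/592 = -2177/2960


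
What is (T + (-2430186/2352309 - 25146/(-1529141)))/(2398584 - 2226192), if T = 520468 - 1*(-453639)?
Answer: 389319004930103419/68899568471933672 ≈ 5.6505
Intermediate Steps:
T = 974107 (T = 520468 + 453639 = 974107)
(T + (-2430186/2352309 - 25146/(-1529141)))/(2398584 - 2226192) = (974107 + (-2430186/2352309 - 25146/(-1529141)))/(2398584 - 2226192) = (974107 + (-2430186*1/2352309 - 25146*(-1/1529141)))/172392 = (974107 + (-810062/784103 + 25146/1529141))*(1/172392) = (974107 - 1218981962704/1199004045523)*(1/172392) = (1167957014790310257/1199004045523)*(1/172392) = 389319004930103419/68899568471933672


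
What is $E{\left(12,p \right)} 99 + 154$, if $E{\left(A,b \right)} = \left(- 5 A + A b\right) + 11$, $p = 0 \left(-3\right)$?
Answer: $-4697$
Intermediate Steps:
$p = 0$
$E{\left(A,b \right)} = 11 - 5 A + A b$
$E{\left(12,p \right)} 99 + 154 = \left(11 - 60 + 12 \cdot 0\right) 99 + 154 = \left(11 - 60 + 0\right) 99 + 154 = \left(-49\right) 99 + 154 = -4851 + 154 = -4697$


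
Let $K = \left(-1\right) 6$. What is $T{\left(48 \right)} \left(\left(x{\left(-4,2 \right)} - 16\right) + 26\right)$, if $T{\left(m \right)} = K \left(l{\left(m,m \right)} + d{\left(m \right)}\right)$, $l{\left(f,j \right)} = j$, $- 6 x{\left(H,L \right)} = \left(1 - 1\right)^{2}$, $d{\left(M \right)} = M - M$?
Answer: $-2880$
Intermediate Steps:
$d{\left(M \right)} = 0$
$x{\left(H,L \right)} = 0$ ($x{\left(H,L \right)} = - \frac{\left(1 - 1\right)^{2}}{6} = - \frac{0^{2}}{6} = \left(- \frac{1}{6}\right) 0 = 0$)
$K = -6$
$T{\left(m \right)} = - 6 m$ ($T{\left(m \right)} = - 6 \left(m + 0\right) = - 6 m$)
$T{\left(48 \right)} \left(\left(x{\left(-4,2 \right)} - 16\right) + 26\right) = \left(-6\right) 48 \left(\left(0 - 16\right) + 26\right) = - 288 \left(-16 + 26\right) = \left(-288\right) 10 = -2880$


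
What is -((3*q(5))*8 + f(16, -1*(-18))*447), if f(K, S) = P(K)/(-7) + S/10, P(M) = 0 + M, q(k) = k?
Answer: 3399/35 ≈ 97.114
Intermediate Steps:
P(M) = M
f(K, S) = -K/7 + S/10 (f(K, S) = K/(-7) + S/10 = K*(-1/7) + S*(1/10) = -K/7 + S/10)
-((3*q(5))*8 + f(16, -1*(-18))*447) = -((3*5)*8 + (-1/7*16 + (-1*(-18))/10)*447) = -(15*8 + (-16/7 + (1/10)*18)*447) = -(120 + (-16/7 + 9/5)*447) = -(120 - 17/35*447) = -(120 - 7599/35) = -1*(-3399/35) = 3399/35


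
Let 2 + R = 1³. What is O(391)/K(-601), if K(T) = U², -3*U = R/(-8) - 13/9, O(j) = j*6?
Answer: 109454976/9025 ≈ 12128.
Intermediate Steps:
O(j) = 6*j
R = -1 (R = -2 + 1³ = -2 + 1 = -1)
U = 95/216 (U = -(-1/(-8) - 13/9)/3 = -(-1*(-⅛) - 13*⅑)/3 = -(⅛ - 13/9)/3 = -⅓*(-95/72) = 95/216 ≈ 0.43981)
K(T) = 9025/46656 (K(T) = (95/216)² = 9025/46656)
O(391)/K(-601) = (6*391)/(9025/46656) = 2346*(46656/9025) = 109454976/9025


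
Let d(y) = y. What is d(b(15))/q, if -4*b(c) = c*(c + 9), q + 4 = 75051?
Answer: -90/75047 ≈ -0.0011992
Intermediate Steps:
q = 75047 (q = -4 + 75051 = 75047)
b(c) = -c*(9 + c)/4 (b(c) = -c*(c + 9)/4 = -c*(9 + c)/4)
d(b(15))/q = -1/4*15*(9 + 15)/75047 = -1/4*15*24*(1/75047) = -90*1/75047 = -90/75047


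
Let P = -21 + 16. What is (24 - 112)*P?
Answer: 440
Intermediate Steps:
P = -5
(24 - 112)*P = (24 - 112)*(-5) = -88*(-5) = 440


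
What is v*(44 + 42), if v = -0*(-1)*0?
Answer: 0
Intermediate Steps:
v = 0 (v = -1*0*0 = 0*0 = 0)
v*(44 + 42) = 0*(44 + 42) = 0*86 = 0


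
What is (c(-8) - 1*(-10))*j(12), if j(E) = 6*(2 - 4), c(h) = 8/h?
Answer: -108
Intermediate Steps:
j(E) = -12 (j(E) = 6*(-2) = -12)
(c(-8) - 1*(-10))*j(12) = (8/(-8) - 1*(-10))*(-12) = (8*(-⅛) + 10)*(-12) = (-1 + 10)*(-12) = 9*(-12) = -108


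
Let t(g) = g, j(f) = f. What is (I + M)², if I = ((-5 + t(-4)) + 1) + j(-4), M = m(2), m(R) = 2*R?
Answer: 64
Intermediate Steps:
M = 4 (M = 2*2 = 4)
I = -12 (I = ((-5 - 4) + 1) - 4 = (-9 + 1) - 4 = -8 - 4 = -12)
(I + M)² = (-12 + 4)² = (-8)² = 64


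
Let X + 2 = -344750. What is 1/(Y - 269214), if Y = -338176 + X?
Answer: -1/952142 ≈ -1.0503e-6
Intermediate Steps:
X = -344752 (X = -2 - 344750 = -344752)
Y = -682928 (Y = -338176 - 344752 = -682928)
1/(Y - 269214) = 1/(-682928 - 269214) = 1/(-952142) = -1/952142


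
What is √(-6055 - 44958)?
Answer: I*√51013 ≈ 225.86*I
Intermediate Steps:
√(-6055 - 44958) = √(-51013) = I*√51013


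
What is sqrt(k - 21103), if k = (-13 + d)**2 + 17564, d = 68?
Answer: I*sqrt(514) ≈ 22.672*I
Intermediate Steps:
k = 20589 (k = (-13 + 68)**2 + 17564 = 55**2 + 17564 = 3025 + 17564 = 20589)
sqrt(k - 21103) = sqrt(20589 - 21103) = sqrt(-514) = I*sqrt(514)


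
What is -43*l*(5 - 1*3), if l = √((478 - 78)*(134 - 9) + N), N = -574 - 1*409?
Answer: -86*√49017 ≈ -19040.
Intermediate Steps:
N = -983 (N = -574 - 409 = -983)
l = √49017 (l = √((478 - 78)*(134 - 9) - 983) = √(400*125 - 983) = √(50000 - 983) = √49017 ≈ 221.40)
-43*l*(5 - 1*3) = -43*√49017*(5 - 1*3) = -43*√49017*(5 - 3) = -43*√49017*2 = -86*√49017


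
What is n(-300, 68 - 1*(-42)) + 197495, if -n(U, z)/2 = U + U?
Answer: 198695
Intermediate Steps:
n(U, z) = -4*U (n(U, z) = -2*(U + U) = -4*U)
n(-300, 68 - 1*(-42)) + 197495 = -4*(-300) + 197495 = 1200 + 197495 = 198695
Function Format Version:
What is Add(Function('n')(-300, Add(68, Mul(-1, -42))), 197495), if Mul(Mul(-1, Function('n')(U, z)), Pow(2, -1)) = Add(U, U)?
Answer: 198695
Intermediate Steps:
Function('n')(U, z) = Mul(-4, U) (Function('n')(U, z) = Mul(-2, Add(U, U)) = Mul(-2, Mul(2, U)) = Mul(-4, U))
Add(Function('n')(-300, Add(68, Mul(-1, -42))), 197495) = Add(Mul(-4, -300), 197495) = Add(1200, 197495) = 198695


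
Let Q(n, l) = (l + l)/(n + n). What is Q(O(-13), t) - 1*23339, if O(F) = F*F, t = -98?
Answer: -3944389/169 ≈ -23340.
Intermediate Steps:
O(F) = F²
Q(n, l) = l/n (Q(n, l) = (2*l)/((2*n)) = (2*l)*(1/(2*n)) = l/n)
Q(O(-13), t) - 1*23339 = -98/((-13)²) - 1*23339 = -98/169 - 23339 = -3944389/169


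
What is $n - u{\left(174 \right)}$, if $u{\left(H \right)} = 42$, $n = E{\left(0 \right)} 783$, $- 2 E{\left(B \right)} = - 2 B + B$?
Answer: $-42$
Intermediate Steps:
$E{\left(B \right)} = \frac{B}{2}$ ($E{\left(B \right)} = - \frac{- 2 B + B}{2} = - \frac{\left(-1\right) B}{2} = \frac{B}{2}$)
$n = 0$ ($n = \frac{1}{2} \cdot 0 \cdot 783 = 0 \cdot 783 = 0$)
$n - u{\left(174 \right)} = 0 - 42 = -42$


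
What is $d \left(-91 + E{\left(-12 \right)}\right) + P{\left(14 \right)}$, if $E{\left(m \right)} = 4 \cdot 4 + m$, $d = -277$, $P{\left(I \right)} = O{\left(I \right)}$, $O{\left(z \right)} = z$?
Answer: $24113$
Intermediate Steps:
$P{\left(I \right)} = I$
$E{\left(m \right)} = 16 + m$
$d \left(-91 + E{\left(-12 \right)}\right) + P{\left(14 \right)} = - 277 \left(-91 + \left(16 - 12\right)\right) + 14 = - 277 \left(-91 + 4\right) + 14 = \left(-277\right) \left(-87\right) + 14 = 24099 + 14 = 24113$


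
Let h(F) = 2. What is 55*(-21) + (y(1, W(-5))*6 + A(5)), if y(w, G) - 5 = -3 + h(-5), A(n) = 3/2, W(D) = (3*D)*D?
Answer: -2259/2 ≈ -1129.5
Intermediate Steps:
W(D) = 3*D**2
A(n) = 3/2 (A(n) = 3*(1/2) = 3/2)
y(w, G) = 4 (y(w, G) = 5 + (-3 + 2) = 5 - 1 = 4)
55*(-21) + (y(1, W(-5))*6 + A(5)) = 55*(-21) + (4*6 + 3/2) = -1155 + (24 + 3/2) = -1155 + 51/2 = -2259/2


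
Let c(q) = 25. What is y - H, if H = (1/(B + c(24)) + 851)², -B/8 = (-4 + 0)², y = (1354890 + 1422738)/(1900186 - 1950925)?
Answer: -129950255426436/179430017 ≈ -7.2424e+5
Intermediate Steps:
y = -925876/16913 (y = 2777628/(-50739) = 2777628*(-1/50739) = -925876/16913 ≈ -54.743)
B = -128 (B = -8*(-4 + 0)² = -8*(-4)² = -8*16 = -128)
H = 7682873104/10609 (H = (1/(-128 + 25) + 851)² = (1/(-103) + 851)² = (-1/103 + 851)² = (87652/103)² = 7682873104/10609 ≈ 7.2418e+5)
y - H = -925876/16913 - 1*7682873104/10609 = -925876/16913 - 7682873104/10609 = -129950255426436/179430017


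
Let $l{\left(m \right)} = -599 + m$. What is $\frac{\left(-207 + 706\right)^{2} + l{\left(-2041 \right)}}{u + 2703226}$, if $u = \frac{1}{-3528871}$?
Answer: $\frac{869376188431}{9539335837845} \approx 0.091136$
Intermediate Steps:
$u = - \frac{1}{3528871} \approx -2.8338 \cdot 10^{-7}$
$\frac{\left(-207 + 706\right)^{2} + l{\left(-2041 \right)}}{u + 2703226} = \frac{\left(-207 + 706\right)^{2} - 2640}{- \frac{1}{3528871} + 2703226} = \frac{499^{2} - 2640}{\frac{9539335837845}{3528871}} = \left(249001 - 2640\right) \frac{3528871}{9539335837845} = 246361 \cdot \frac{3528871}{9539335837845} = \frac{869376188431}{9539335837845}$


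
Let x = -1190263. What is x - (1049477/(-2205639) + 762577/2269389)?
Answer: -1985934889015381441/1668484294857 ≈ -1.1903e+6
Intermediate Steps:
x - (1049477/(-2205639) + 762577/2269389) = -1190263 - (1049477/(-2205639) + 762577/2269389) = -1190263 - (1049477*(-1/2205639) + 762577*(1/2269389)) = -1190263 - (-1049477/2205639 + 762577/2269389) = -1190263 - 1*(-233233995950/1668484294857) = -1190263 + 233233995950/1668484294857 = -1985934889015381441/1668484294857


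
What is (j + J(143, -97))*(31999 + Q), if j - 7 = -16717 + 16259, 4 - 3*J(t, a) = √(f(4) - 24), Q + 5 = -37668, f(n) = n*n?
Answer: 7654226/3 + 11348*I*√2/3 ≈ 2.5514e+6 + 5349.5*I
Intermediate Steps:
f(n) = n²
Q = -37673 (Q = -5 - 37668 = -37673)
J(t, a) = 4/3 - 2*I*√2/3 (J(t, a) = 4/3 - √(4² - 24)/3 = 4/3 - √(16 - 24)/3 = 4/3 - 2*I*√2/3)
j = -451 (j = 7 + (-16717 + 16259) = 7 - 458 = -451)
(j + J(143, -97))*(31999 + Q) = (-451 + (4/3 - 2*I*√2/3))*(31999 - 37673) = (-1349/3 - 2*I*√2/3)*(-5674) = 7654226/3 + 11348*I*√2/3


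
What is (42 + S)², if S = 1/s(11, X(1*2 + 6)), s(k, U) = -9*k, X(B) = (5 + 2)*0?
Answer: 17280649/9801 ≈ 1763.2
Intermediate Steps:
X(B) = 0 (X(B) = 7*0 = 0)
S = -1/99 (S = 1/(-9*11) = 1/(-99) = -1/99 ≈ -0.010101)
(42 + S)² = (42 - 1/99)² = (4157/99)² = 17280649/9801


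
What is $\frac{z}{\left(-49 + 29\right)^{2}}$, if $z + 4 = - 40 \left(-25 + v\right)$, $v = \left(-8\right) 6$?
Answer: $\frac{729}{100} \approx 7.29$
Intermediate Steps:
$v = -48$
$z = 2916$ ($z = -4 - 40 \left(-25 - 48\right) = -4 - -2920 = -4 + 2920 = 2916$)
$\frac{z}{\left(-49 + 29\right)^{2}} = \frac{2916}{\left(-49 + 29\right)^{2}} = \frac{2916}{\left(-20\right)^{2}} = \frac{2916}{400} = 2916 \cdot \frac{1}{400} = \frac{729}{100}$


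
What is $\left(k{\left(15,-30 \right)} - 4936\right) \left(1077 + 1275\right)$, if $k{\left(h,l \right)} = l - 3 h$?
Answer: $-11785872$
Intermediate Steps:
$\left(k{\left(15,-30 \right)} - 4936\right) \left(1077 + 1275\right) = \left(\left(-30 - 45\right) - 4936\right) \left(1077 + 1275\right) = \left(\left(-30 - 45\right) - 4936\right) 2352 = \left(-75 - 4936\right) 2352 = \left(-5011\right) 2352 = -11785872$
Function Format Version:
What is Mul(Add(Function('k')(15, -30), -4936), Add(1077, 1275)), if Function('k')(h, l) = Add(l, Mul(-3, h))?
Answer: -11785872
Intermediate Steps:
Mul(Add(Function('k')(15, -30), -4936), Add(1077, 1275)) = Mul(Add(Add(-30, Mul(-3, 15)), -4936), Add(1077, 1275)) = Mul(Add(Add(-30, -45), -4936), 2352) = Mul(Add(-75, -4936), 2352) = Mul(-5011, 2352) = -11785872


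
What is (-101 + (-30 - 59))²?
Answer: 36100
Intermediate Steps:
(-101 + (-30 - 59))² = (-101 - 89)² = (-190)² = 36100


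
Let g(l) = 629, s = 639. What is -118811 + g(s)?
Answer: -118182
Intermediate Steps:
-118811 + g(s) = -118811 + 629 = -118182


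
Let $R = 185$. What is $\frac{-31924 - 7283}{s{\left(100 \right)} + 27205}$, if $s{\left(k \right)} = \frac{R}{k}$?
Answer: $- \frac{261380}{181379} \approx -1.4411$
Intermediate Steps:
$s{\left(k \right)} = \frac{185}{k}$
$\frac{-31924 - 7283}{s{\left(100 \right)} + 27205} = \frac{-31924 - 7283}{\frac{185}{100} + 27205} = - \frac{39207}{185 \cdot \frac{1}{100} + 27205} = - \frac{39207}{\frac{37}{20} + 27205} = - \frac{39207}{\frac{544137}{20}} = \left(-39207\right) \frac{20}{544137} = - \frac{261380}{181379}$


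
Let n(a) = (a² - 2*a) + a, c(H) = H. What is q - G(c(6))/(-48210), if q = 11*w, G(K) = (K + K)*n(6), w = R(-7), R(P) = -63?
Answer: -1113639/1607 ≈ -692.99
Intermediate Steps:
n(a) = a² - a
w = -63
G(K) = 60*K (G(K) = (K + K)*(6*(-1 + 6)) = (2*K)*(6*5) = (2*K)*30 = 60*K)
q = -693 (q = 11*(-63) = -693)
q - G(c(6))/(-48210) = -693 - 60*6/(-48210) = -693 - 360*(-1)/48210 = -693 - 1*(-12/1607) = -693 + 12/1607 = -1113639/1607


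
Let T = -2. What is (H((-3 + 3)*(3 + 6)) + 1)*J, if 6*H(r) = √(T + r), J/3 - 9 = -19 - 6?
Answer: -48 - 8*I*√2 ≈ -48.0 - 11.314*I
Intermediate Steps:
J = -48 (J = 27 + 3*(-19 - 6) = 27 + 3*(-25) = 27 - 75 = -48)
H(r) = √(-2 + r)/6
(H((-3 + 3)*(3 + 6)) + 1)*J = (√(-2 + (-3 + 3)*(3 + 6))/6 + 1)*(-48) = (√(-2 + 0*9)/6 + 1)*(-48) = (√(-2 + 0)/6 + 1)*(-48) = (√(-2)/6 + 1)*(-48) = ((I*√2)/6 + 1)*(-48) = (I*√2/6 + 1)*(-48) = (1 + I*√2/6)*(-48) = -48 - 8*I*√2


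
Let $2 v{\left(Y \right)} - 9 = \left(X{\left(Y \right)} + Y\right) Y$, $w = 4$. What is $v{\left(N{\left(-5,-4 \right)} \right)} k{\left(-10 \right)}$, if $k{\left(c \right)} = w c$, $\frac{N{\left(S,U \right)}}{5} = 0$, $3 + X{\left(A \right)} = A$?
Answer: $-180$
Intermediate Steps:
$X{\left(A \right)} = -3 + A$
$N{\left(S,U \right)} = 0$ ($N{\left(S,U \right)} = 5 \cdot 0 = 0$)
$v{\left(Y \right)} = \frac{9}{2} + \frac{Y \left(-3 + 2 Y\right)}{2}$ ($v{\left(Y \right)} = \frac{9}{2} + \frac{\left(\left(-3 + Y\right) + Y\right) Y}{2} = \frac{9}{2} + \frac{\left(-3 + 2 Y\right) Y}{2} = \frac{9}{2} + \frac{Y \left(-3 + 2 Y\right)}{2}$)
$k{\left(c \right)} = 4 c$
$v{\left(N{\left(-5,-4 \right)} \right)} k{\left(-10 \right)} = \left(\frac{9}{2} + \frac{0^{2}}{2} + \frac{1}{2} \cdot 0 \left(-3 + 0\right)\right) 4 \left(-10\right) = \left(\frac{9}{2} + \frac{1}{2} \cdot 0 + \frac{1}{2} \cdot 0 \left(-3\right)\right) \left(-40\right) = \left(\frac{9}{2} + 0 + 0\right) \left(-40\right) = \frac{9}{2} \left(-40\right) = -180$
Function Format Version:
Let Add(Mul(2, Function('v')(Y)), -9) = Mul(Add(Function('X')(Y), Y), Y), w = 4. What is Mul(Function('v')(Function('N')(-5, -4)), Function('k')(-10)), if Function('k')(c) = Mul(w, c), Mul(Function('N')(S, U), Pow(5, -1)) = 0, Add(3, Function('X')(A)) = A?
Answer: -180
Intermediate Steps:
Function('X')(A) = Add(-3, A)
Function('N')(S, U) = 0 (Function('N')(S, U) = Mul(5, 0) = 0)
Function('v')(Y) = Add(Rational(9, 2), Mul(Rational(1, 2), Y, Add(-3, Mul(2, Y)))) (Function('v')(Y) = Add(Rational(9, 2), Mul(Rational(1, 2), Mul(Add(Add(-3, Y), Y), Y))) = Add(Rational(9, 2), Mul(Rational(1, 2), Mul(Add(-3, Mul(2, Y)), Y))) = Add(Rational(9, 2), Mul(Rational(1, 2), Mul(Y, Add(-3, Mul(2, Y))))) = Add(Rational(9, 2), Mul(Rational(1, 2), Y, Add(-3, Mul(2, Y)))))
Function('k')(c) = Mul(4, c)
Mul(Function('v')(Function('N')(-5, -4)), Function('k')(-10)) = Mul(Add(Rational(9, 2), Mul(Rational(1, 2), Pow(0, 2)), Mul(Rational(1, 2), 0, Add(-3, 0))), Mul(4, -10)) = Mul(Add(Rational(9, 2), Mul(Rational(1, 2), 0), Mul(Rational(1, 2), 0, -3)), -40) = Mul(Add(Rational(9, 2), 0, 0), -40) = Mul(Rational(9, 2), -40) = -180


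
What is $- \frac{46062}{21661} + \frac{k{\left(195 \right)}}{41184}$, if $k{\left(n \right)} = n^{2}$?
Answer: $- \frac{9173999}{7624672} \approx -1.2032$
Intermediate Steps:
$- \frac{46062}{21661} + \frac{k{\left(195 \right)}}{41184} = - \frac{46062}{21661} + \frac{195^{2}}{41184} = \left(-46062\right) \frac{1}{21661} + 38025 \cdot \frac{1}{41184} = - \frac{46062}{21661} + \frac{325}{352} = - \frac{9173999}{7624672}$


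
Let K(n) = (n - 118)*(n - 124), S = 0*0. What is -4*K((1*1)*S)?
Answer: -58528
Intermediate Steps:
S = 0
K(n) = (-124 + n)*(-118 + n) (K(n) = (-118 + n)*(-124 + n) = (-124 + n)*(-118 + n))
-4*K((1*1)*S) = -4*(14632 + ((1*1)*0)² - 242*1*1*0) = -4*(14632 + (1*0)² - 242*0) = -4*(14632 + 0² - 242*0) = -4*(14632 + 0 + 0) = -4*14632 = -58528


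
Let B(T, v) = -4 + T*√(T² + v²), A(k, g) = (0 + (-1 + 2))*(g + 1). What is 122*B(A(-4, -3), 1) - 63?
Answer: -551 - 244*√5 ≈ -1096.6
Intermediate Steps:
A(k, g) = 1 + g (A(k, g) = (0 + 1)*(1 + g) = 1*(1 + g) = 1 + g)
122*B(A(-4, -3), 1) - 63 = 122*(-4 + (1 - 3)*√((1 - 3)² + 1²)) - 63 = 122*(-4 - 2*√((-2)² + 1)) - 63 = 122*(-4 - 2*√(4 + 1)) - 63 = 122*(-4 - 2*√5) - 63 = (-488 - 244*√5) - 63 = -551 - 244*√5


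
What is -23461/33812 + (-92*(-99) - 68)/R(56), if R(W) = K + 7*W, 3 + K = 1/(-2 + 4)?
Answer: 593044841/26339548 ≈ 22.515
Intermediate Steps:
K = -5/2 (K = -3 + 1/(-2 + 4) = -3 + 1/2 = -3 + ½ = -5/2 ≈ -2.5000)
R(W) = -5/2 + 7*W
-23461/33812 + (-92*(-99) - 68)/R(56) = -23461/33812 + (-92*(-99) - 68)/(-5/2 + 7*56) = -23461*1/33812 + (9108 - 68)/(-5/2 + 392) = -23461/33812 + 9040/(779/2) = -23461/33812 + 9040*(2/779) = -23461/33812 + 18080/779 = 593044841/26339548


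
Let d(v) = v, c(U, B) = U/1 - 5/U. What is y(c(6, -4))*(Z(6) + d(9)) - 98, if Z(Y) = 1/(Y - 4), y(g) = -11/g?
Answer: -3665/31 ≈ -118.23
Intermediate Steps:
c(U, B) = U - 5/U (c(U, B) = U*1 - 5/U = U - 5/U)
Z(Y) = 1/(-4 + Y)
y(c(6, -4))*(Z(6) + d(9)) - 98 = (-11/(6 - 5/6))*(1/(-4 + 6) + 9) - 98 = (-11/(6 - 5*⅙))*(1/2 + 9) - 98 = (-11/(6 - ⅚))*(½ + 9) - 98 = -11/31/6*(19/2) - 98 = -11*6/31*(19/2) - 98 = -66/31*19/2 - 98 = -627/31 - 98 = -3665/31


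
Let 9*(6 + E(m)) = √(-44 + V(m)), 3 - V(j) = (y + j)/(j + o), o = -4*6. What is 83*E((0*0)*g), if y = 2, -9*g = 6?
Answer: -498 + 83*I*√1473/54 ≈ -498.0 + 58.991*I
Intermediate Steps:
g = -⅔ (g = -⅑*6 = -⅔ ≈ -0.66667)
o = -24
V(j) = 3 - (2 + j)/(-24 + j) (V(j) = 3 - (2 + j)/(j - 24) = 3 - (2 + j)/(-24 + j))
E(m) = -6 + √(-44 + 2*(-37 + m)/(-24 + m))/9
83*E((0*0)*g) = 83*(-6 + √2*√((491 - 21*0*0*(-2)/3)/(-24 + (0*0)*(-⅔)))/9) = 83*(-6 + √2*√((491 - 0*(-2)/3)/(-24 + 0*(-⅔)))/9) = 83*(-6 + √2*√((491 - 21*0)/(-24 + 0))/9) = 83*(-6 + √2*√((491 + 0)/(-24))/9) = 83*(-6 + √2*√(-1/24*491)/9) = 83*(-6 + √2*√(-491/24)/9) = 83*(-6 + √2*(I*√2946/12)/9) = 83*(-6 + I*√1473/54) = -498 + 83*I*√1473/54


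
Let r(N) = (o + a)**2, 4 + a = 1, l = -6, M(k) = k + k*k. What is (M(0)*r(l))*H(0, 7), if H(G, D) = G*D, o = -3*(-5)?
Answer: 0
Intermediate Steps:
M(k) = k + k**2
o = 15
a = -3 (a = -4 + 1 = -3)
H(G, D) = D*G
r(N) = 144 (r(N) = (15 - 3)**2 = 12**2 = 144)
(M(0)*r(l))*H(0, 7) = ((0*(1 + 0))*144)*(7*0) = ((0*1)*144)*0 = (0*144)*0 = 0*0 = 0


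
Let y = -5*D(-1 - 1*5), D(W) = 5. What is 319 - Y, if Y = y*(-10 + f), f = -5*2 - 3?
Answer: -256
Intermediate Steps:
f = -13 (f = -10 - 3 = -13)
y = -25 (y = -5*5 = -25)
Y = 575 (Y = -25*(-10 - 13) = -25*(-23) = 575)
319 - Y = 319 - 1*575 = 319 - 575 = -256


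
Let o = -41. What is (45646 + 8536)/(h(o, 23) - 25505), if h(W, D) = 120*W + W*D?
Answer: -27091/15684 ≈ -1.7273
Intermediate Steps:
h(W, D) = 120*W + D*W
(45646 + 8536)/(h(o, 23) - 25505) = (45646 + 8536)/(-41*(120 + 23) - 25505) = 54182/(-41*143 - 25505) = 54182/(-5863 - 25505) = 54182/(-31368) = 54182*(-1/31368) = -27091/15684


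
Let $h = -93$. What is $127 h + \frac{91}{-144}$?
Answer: $- \frac{1700875}{144} \approx -11812.0$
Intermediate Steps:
$127 h + \frac{91}{-144} = 127 \left(-93\right) + \frac{91}{-144} = -11811 + 91 \left(- \frac{1}{144}\right) = -11811 - \frac{91}{144} = - \frac{1700875}{144}$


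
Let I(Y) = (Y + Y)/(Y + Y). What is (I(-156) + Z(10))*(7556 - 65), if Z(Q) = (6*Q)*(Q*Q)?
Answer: 44953491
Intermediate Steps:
I(Y) = 1 (I(Y) = (2*Y)/((2*Y)) = (2*Y)*(1/(2*Y)) = 1)
Z(Q) = 6*Q**3 (Z(Q) = (6*Q)*Q**2 = 6*Q**3)
(I(-156) + Z(10))*(7556 - 65) = (1 + 6*10**3)*(7556 - 65) = (1 + 6*1000)*7491 = (1 + 6000)*7491 = 6001*7491 = 44953491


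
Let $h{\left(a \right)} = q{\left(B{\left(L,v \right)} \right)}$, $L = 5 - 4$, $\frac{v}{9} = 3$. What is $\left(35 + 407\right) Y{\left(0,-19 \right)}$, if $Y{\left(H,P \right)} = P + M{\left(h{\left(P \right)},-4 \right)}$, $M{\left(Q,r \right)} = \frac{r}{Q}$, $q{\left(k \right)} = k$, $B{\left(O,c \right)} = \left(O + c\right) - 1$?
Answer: $- \frac{228514}{27} \approx -8463.5$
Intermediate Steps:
$v = 27$ ($v = 9 \cdot 3 = 27$)
$L = 1$ ($L = 5 - 4 = 1$)
$B{\left(O,c \right)} = -1 + O + c$
$h{\left(a \right)} = 27$ ($h{\left(a \right)} = -1 + 1 + 27 = 27$)
$Y{\left(H,P \right)} = - \frac{4}{27} + P$ ($Y{\left(H,P \right)} = P - \frac{4}{27} = - \frac{4}{27} + P$)
$\left(35 + 407\right) Y{\left(0,-19 \right)} = \left(35 + 407\right) \left(- \frac{4}{27} - 19\right) = 442 \left(- \frac{517}{27}\right) = - \frac{228514}{27}$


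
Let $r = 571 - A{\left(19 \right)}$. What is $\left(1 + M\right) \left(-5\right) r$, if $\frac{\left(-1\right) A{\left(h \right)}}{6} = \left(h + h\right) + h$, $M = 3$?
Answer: $-18260$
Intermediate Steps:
$A{\left(h \right)} = - 18 h$ ($A{\left(h \right)} = - 6 \left(\left(h + h\right) + h\right) = - 6 \left(2 h + h\right) = - 6 \cdot 3 h = - 18 h$)
$r = 913$ ($r = 571 - \left(-18\right) 19 = 571 - -342 = 571 + 342 = 913$)
$\left(1 + M\right) \left(-5\right) r = \left(1 + 3\right) \left(-5\right) 913 = 4 \left(-5\right) 913 = \left(-20\right) 913 = -18260$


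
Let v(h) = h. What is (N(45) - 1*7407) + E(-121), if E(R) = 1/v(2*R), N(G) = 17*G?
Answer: -1607365/242 ≈ -6642.0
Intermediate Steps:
E(R) = 1/(2*R)
(N(45) - 1*7407) + E(-121) = (17*45 - 1*7407) + (½)/(-121) = (765 - 7407) + (½)*(-1/121) = -6642 - 1/242 = -1607365/242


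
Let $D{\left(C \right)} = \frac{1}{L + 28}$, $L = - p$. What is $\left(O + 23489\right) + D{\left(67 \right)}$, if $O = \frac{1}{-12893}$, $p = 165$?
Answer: $\frac{41489570719}{1766341} \approx 23489.0$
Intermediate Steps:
$L = -165$ ($L = \left(-1\right) 165 = -165$)
$O = - \frac{1}{12893} \approx -7.7561 \cdot 10^{-5}$
$D{\left(C \right)} = - \frac{1}{137}$ ($D{\left(C \right)} = \frac{1}{-165 + 28} = \frac{1}{-137} = - \frac{1}{137}$)
$\left(O + 23489\right) + D{\left(67 \right)} = \left(- \frac{1}{12893} + 23489\right) - \frac{1}{137} = \frac{302843676}{12893} - \frac{1}{137} = \frac{41489570719}{1766341}$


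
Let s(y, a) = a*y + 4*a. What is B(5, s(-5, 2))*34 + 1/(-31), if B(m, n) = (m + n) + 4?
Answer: 7377/31 ≈ 237.97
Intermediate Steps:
s(y, a) = 4*a + a*y
B(m, n) = 4 + m + n
B(5, s(-5, 2))*34 + 1/(-31) = (4 + 5 + 2*(4 - 5))*34 + 1/(-31) = (4 + 5 + 2*(-1))*34 - 1/31 = (4 + 5 - 2)*34 - 1/31 = 7*34 - 1/31 = 238 - 1/31 = 7377/31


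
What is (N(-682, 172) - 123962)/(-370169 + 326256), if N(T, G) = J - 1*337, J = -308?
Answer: 124607/43913 ≈ 2.8376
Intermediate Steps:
N(T, G) = -645 (N(T, G) = -308 - 1*337 = -308 - 337 = -645)
(N(-682, 172) - 123962)/(-370169 + 326256) = (-645 - 123962)/(-370169 + 326256) = -124607/(-43913) = -124607*(-1/43913) = 124607/43913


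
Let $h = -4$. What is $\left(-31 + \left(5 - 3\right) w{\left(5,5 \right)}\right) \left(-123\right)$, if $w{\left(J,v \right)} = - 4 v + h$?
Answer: $9717$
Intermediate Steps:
$w{\left(J,v \right)} = -4 - 4 v$ ($w{\left(J,v \right)} = - 4 v - 4 = -4 - 4 v$)
$\left(-31 + \left(5 - 3\right) w{\left(5,5 \right)}\right) \left(-123\right) = \left(-31 + \left(5 - 3\right) \left(-4 - 20\right)\right) \left(-123\right) = \left(-31 + 2 \left(-4 - 20\right)\right) \left(-123\right) = \left(-31 + 2 \left(-24\right)\right) \left(-123\right) = \left(-31 - 48\right) \left(-123\right) = \left(-79\right) \left(-123\right) = 9717$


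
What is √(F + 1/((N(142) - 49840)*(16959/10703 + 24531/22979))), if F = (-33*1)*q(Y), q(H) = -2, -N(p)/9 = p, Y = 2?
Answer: √16843800691218569002384505/505182273942 ≈ 8.1240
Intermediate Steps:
N(p) = -9*p
F = 66 (F = -33*1*(-2) = -33*(-2) = 66)
√(F + 1/((N(142) - 49840)*(16959/10703 + 24531/22979))) = √(66 + 1/((-9*142 - 49840)*(16959/10703 + 24531/22979))) = √(66 + 1/((-1278 - 49840)*(16959*(1/10703) + 24531*(1/22979)))) = √(66 + 1/((-51118)*(16959/10703 + 24531/22979))) = √(66 - 1/(51118*59296014/22358567)) = √(66 - 1/51118*22358567/59296014) = √(66 - 22358567/3031093643652) = √(200052158122465/3031093643652) = √16843800691218569002384505/505182273942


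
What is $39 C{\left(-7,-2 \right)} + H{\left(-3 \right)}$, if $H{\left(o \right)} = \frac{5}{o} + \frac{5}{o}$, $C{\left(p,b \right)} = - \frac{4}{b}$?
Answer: $\frac{224}{3} \approx 74.667$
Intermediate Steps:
$H{\left(o \right)} = \frac{10}{o}$
$39 C{\left(-7,-2 \right)} + H{\left(-3 \right)} = 39 \left(- \frac{4}{-2}\right) + \frac{10}{-3} = 39 \left(\left(-4\right) \left(- \frac{1}{2}\right)\right) + 10 \left(- \frac{1}{3}\right) = 39 \cdot 2 - \frac{10}{3} = 78 - \frac{10}{3} = \frac{224}{3}$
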